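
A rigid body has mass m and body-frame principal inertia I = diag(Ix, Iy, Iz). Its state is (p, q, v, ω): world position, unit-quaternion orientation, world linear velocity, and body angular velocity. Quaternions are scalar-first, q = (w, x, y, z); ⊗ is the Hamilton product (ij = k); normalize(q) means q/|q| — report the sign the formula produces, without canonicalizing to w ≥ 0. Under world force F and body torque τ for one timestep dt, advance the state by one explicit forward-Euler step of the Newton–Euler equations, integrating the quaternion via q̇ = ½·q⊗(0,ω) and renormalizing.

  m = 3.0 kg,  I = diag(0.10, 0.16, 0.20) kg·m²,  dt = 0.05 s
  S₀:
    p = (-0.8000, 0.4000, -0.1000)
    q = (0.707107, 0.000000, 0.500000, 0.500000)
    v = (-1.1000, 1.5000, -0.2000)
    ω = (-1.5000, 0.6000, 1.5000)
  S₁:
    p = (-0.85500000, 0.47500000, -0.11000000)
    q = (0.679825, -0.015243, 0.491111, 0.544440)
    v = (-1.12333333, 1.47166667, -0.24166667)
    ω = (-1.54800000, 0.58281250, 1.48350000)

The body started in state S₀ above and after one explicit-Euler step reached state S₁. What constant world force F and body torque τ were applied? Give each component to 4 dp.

Δv = v₁−v₀ = (-0.02333333, -0.02833333, -0.04166667)
F = m·Δv/dt = (-1.4000, -1.7000, -2.5000)
ω₁ − ω₀ = (-0.04800000, -0.01718750, -0.01650000)
gyro term ω₀×Iω₀ = (0.0360, 0.2250, -0.0540)
I·α + gyro = (-0.0600, 0.1700, -0.1200)

F = (-1.4000, -1.7000, -2.5000)
τ = (-0.0600, 0.1700, -0.1200)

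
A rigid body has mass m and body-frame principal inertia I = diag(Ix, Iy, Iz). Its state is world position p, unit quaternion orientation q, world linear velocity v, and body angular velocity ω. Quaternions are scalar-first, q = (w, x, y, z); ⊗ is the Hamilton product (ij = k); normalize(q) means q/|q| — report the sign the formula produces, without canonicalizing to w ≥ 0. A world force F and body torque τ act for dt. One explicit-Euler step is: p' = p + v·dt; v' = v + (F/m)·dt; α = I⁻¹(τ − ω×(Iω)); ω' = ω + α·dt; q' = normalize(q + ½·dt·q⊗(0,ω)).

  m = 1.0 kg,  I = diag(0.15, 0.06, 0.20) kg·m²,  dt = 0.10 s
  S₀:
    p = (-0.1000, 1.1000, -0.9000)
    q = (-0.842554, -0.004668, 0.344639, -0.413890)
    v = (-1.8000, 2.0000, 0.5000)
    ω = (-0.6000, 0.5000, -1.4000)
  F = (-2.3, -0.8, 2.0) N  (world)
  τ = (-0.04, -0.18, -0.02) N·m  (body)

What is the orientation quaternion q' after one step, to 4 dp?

Hamilton product q⊗(0,ω) = (-0.7545663, 0.2299828, -0.1794782, 1.3840250)
q' = normalize(q + ½dt·q⊗(0,ω)) = (-0.8775, 0.0068, 0.3346, -0.3436)

q' = (-0.8775, 0.0068, 0.3346, -0.3436)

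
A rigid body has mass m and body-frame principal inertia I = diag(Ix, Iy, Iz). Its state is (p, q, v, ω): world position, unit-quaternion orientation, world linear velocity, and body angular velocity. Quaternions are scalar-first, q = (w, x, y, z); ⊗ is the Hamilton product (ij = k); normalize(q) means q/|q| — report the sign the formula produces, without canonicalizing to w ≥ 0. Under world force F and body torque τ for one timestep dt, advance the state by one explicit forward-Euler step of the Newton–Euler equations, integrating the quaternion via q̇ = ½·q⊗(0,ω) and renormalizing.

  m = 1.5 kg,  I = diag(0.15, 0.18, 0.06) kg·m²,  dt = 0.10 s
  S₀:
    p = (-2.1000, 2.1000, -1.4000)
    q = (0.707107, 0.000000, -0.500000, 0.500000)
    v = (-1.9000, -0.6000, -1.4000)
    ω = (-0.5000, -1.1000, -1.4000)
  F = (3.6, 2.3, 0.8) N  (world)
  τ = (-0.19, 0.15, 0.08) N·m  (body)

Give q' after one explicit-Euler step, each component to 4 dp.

q' = (0.7116, 0.0446, -0.5490, 0.4361)

q⊗(0,ω) = (0.1500000, 0.8964465, -1.0278177, -1.2399498)
q' = normalize(q + ½dt·q⊗(0,ω)) = (0.7116, 0.0446, -0.5490, 0.4361)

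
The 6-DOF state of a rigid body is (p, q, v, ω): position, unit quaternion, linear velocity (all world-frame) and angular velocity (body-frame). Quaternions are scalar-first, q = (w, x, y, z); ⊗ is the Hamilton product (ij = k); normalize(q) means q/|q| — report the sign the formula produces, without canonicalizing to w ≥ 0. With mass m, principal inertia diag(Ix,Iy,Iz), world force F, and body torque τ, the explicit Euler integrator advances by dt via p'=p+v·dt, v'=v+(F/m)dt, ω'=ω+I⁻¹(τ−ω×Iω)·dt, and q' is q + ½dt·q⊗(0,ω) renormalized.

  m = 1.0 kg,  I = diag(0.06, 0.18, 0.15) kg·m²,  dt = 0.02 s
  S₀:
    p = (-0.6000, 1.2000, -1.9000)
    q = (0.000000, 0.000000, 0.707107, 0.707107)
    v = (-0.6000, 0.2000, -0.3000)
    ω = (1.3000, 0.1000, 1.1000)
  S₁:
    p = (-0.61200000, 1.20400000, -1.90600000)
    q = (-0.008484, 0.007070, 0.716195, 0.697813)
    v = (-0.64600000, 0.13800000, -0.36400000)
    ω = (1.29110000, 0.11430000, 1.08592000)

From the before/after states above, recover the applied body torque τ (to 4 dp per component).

τ = (-0.0300, 0.0000, -0.0900)

ω₁ − ω₀ = (-0.00890000, 0.01430000, -0.01408000)
applied torque τ = (-0.0300, 0.0000, -0.0900)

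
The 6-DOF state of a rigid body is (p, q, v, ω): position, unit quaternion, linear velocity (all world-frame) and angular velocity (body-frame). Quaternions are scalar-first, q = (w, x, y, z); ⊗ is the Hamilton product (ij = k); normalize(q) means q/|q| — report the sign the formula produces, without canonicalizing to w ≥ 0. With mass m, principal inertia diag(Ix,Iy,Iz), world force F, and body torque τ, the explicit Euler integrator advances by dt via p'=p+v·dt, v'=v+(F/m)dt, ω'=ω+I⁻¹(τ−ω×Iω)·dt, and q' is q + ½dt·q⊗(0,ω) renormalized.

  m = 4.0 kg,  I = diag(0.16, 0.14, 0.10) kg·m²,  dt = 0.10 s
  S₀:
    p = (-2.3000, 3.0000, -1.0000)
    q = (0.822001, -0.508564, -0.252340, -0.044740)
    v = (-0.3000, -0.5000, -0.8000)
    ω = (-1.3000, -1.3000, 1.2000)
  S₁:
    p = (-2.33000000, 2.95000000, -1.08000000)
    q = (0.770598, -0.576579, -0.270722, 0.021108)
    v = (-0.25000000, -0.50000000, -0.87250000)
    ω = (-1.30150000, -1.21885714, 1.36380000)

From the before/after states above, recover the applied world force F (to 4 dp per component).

v₁ − v₀ = (0.05000000, 0.00000000, -0.07250000)
F = m·Δv/dt = (2.0000, 0.0000, -2.9000)

F = (2.0000, 0.0000, -2.9000)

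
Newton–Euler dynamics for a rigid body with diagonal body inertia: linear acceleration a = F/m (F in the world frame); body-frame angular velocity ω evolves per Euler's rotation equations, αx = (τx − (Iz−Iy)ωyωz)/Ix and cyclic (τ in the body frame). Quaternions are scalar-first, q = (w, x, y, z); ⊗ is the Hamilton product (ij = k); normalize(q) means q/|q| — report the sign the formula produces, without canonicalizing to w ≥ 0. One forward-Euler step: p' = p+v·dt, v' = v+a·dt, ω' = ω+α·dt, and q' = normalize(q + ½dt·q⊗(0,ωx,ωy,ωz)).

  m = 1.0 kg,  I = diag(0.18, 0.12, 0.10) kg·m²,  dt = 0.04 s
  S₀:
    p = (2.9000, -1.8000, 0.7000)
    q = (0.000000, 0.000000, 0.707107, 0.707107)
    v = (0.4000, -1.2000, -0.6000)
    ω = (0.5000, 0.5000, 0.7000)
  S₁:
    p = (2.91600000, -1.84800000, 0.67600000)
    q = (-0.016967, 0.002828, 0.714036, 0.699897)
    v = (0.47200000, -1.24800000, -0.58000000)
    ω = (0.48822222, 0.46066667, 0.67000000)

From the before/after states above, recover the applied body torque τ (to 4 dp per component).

Δω = ω₁−ω₀ = (-0.01177778, -0.03933333, -0.03000000)
I·α + gyro = (-0.0600, -0.0900, -0.0900)

τ = (-0.0600, -0.0900, -0.0900)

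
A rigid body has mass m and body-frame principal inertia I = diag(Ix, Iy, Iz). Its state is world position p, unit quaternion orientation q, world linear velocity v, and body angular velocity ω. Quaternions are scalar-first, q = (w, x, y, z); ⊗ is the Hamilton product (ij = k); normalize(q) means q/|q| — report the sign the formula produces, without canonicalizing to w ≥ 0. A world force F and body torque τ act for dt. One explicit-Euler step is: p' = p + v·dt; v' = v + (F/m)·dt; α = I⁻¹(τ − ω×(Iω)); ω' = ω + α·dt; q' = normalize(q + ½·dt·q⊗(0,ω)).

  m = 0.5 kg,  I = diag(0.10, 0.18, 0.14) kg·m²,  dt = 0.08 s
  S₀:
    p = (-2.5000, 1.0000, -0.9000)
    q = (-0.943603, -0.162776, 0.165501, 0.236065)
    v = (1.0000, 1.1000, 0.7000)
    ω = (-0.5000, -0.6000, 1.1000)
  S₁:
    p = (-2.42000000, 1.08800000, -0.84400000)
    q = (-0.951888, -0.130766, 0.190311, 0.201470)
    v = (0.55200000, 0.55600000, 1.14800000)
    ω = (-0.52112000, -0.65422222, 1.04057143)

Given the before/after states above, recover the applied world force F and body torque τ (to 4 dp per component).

F = (-2.8000, -3.4000, 2.8000)
τ = (0.0000, -0.1000, -0.0800)

v₁ − v₀ = (-0.44800000, -0.54400000, 0.44800000)
F = m·Δv/dt = (-2.8000, -3.4000, 2.8000)
ω₁ − ω₀ = (-0.02112000, -0.05422222, -0.05942857)
ω₀×(Iω₀) = (0.0264, 0.0220, 0.0240)
τ = I·(Δω/dt) + ω₀×(Iω₀) = (0.0000, -0.1000, -0.0800)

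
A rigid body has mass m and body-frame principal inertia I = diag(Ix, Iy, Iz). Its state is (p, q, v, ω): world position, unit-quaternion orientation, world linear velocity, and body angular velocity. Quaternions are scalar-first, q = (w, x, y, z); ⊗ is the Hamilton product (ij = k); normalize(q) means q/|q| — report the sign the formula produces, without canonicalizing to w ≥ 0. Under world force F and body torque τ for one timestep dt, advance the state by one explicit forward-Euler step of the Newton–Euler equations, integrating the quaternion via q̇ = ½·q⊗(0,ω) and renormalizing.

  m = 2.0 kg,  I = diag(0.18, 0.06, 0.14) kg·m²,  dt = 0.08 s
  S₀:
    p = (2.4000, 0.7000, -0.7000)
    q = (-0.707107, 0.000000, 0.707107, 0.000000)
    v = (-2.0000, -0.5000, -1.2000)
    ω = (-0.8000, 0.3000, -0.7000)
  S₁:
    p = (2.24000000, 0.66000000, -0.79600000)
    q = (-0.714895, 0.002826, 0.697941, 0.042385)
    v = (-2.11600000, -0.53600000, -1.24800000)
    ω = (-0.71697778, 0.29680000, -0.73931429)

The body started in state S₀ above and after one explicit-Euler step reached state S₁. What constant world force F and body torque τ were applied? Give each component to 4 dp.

F = (-2.9000, -0.9000, -1.2000)
τ = (0.1700, 0.0200, -0.0400)

Δω = ω₁−ω₀ = (0.08302222, -0.00320000, -0.03931429)
gyro term ω₀×Iω₀ = (-0.0168, 0.0224, 0.0288)
applied torque τ = (0.1700, 0.0200, -0.0400)
v₁ − v₀ = (-0.11600000, -0.03600000, -0.04800000)
F = m·Δv/dt = (-2.9000, -0.9000, -1.2000)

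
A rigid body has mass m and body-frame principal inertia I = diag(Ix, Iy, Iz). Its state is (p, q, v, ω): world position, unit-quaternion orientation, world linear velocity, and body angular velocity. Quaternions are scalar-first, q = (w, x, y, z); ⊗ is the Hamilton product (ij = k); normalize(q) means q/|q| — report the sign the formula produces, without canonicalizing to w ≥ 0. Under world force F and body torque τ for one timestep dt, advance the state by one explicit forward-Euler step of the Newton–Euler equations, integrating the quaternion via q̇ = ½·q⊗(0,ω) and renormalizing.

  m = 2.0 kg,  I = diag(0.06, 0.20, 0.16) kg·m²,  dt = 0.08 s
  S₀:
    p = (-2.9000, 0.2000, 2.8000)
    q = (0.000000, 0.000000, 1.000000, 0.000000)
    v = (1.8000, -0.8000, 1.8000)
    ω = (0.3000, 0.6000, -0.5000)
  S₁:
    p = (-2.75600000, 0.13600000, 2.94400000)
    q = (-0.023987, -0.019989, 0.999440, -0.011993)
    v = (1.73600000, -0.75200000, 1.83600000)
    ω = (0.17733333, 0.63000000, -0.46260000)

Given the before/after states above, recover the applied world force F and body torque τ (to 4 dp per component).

F = (-1.6000, 1.2000, 0.9000)
τ = (-0.0800, 0.0900, 0.1000)

ω₁ − ω₀ = (-0.12266667, 0.03000000, 0.03740000)
gyro term ω₀×Iω₀ = (0.0120, 0.0150, 0.0252)
applied torque τ = (-0.0800, 0.0900, 0.1000)
v₁ − v₀ = (-0.06400000, 0.04800000, 0.03600000)
F = m·Δv/dt = (-1.6000, 1.2000, 0.9000)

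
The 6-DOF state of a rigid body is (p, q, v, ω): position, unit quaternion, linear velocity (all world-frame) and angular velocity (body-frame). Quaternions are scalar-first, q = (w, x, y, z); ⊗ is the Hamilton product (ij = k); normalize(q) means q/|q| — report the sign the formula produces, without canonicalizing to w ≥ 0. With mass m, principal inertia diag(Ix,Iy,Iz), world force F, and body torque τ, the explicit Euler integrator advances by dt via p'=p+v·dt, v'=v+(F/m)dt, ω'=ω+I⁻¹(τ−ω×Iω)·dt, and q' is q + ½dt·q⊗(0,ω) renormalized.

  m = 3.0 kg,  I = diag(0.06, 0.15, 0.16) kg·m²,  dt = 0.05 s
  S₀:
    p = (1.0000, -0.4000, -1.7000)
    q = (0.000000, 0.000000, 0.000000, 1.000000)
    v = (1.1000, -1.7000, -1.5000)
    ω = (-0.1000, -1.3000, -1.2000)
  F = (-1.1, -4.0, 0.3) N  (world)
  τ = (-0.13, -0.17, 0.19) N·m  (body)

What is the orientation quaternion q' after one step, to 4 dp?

q⊗(0,ω) = (1.2000000, 1.3000000, -0.1000000, 0.0000000)
updated quaternion q' = (0.0300, 0.0325, -0.0025, 0.9990)

q' = (0.0300, 0.0325, -0.0025, 0.9990)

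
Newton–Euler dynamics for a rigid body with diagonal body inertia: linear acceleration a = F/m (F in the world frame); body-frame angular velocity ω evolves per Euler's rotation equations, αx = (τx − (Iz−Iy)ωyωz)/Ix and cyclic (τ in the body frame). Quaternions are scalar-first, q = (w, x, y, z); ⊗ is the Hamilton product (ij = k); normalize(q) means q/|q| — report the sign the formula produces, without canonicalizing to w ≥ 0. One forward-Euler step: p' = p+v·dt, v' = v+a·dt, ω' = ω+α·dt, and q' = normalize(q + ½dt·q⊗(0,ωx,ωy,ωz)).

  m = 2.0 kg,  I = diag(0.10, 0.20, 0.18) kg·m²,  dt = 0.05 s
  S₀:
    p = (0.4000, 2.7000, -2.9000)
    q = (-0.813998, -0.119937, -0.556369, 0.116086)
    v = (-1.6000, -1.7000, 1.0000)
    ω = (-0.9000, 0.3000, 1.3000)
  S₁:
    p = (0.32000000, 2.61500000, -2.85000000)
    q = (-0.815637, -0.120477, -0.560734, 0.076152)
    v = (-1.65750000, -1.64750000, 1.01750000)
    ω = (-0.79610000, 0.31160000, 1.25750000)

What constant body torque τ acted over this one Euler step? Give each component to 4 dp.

τ = (0.2000, 0.1400, -0.1800)

ω₁ − ω₀ = (0.10390000, 0.01160000, -0.04250000)
gyro term ω₀×Iω₀ = (-0.0078, 0.0936, -0.0270)
applied torque τ = (0.2000, 0.1400, -0.1800)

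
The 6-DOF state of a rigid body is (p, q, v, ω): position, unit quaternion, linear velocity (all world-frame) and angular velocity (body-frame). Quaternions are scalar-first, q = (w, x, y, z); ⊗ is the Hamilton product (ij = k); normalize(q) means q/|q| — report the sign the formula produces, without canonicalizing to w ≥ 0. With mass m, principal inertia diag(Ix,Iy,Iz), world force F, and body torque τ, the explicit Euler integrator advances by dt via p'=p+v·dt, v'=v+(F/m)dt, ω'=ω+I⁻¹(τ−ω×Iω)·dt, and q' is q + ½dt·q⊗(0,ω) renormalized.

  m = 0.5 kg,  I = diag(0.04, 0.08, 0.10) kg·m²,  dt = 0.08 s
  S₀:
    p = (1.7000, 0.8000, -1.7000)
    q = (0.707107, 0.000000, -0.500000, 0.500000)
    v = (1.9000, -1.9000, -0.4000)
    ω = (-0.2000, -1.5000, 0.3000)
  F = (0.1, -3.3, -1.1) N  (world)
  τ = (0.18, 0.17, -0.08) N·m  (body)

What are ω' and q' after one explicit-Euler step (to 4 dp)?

precession coupling ω×(Iω) = (-0.0090, 0.0036, 0.0120)
α = I⁻¹(τ − ω×Iω) = (4.7250, 2.0800, -0.9200)
ω + α·dt = (0.1780, -1.3336, 0.2264)
Hamilton product q⊗(0,ω) = (-0.9000000, 0.4585786, -1.1606605, 0.1121321)
updated quaternion q' = (0.6698, 0.0183, -0.5454, 0.5035)

ω' = (0.1780, -1.3336, 0.2264)
q' = (0.6698, 0.0183, -0.5454, 0.5035)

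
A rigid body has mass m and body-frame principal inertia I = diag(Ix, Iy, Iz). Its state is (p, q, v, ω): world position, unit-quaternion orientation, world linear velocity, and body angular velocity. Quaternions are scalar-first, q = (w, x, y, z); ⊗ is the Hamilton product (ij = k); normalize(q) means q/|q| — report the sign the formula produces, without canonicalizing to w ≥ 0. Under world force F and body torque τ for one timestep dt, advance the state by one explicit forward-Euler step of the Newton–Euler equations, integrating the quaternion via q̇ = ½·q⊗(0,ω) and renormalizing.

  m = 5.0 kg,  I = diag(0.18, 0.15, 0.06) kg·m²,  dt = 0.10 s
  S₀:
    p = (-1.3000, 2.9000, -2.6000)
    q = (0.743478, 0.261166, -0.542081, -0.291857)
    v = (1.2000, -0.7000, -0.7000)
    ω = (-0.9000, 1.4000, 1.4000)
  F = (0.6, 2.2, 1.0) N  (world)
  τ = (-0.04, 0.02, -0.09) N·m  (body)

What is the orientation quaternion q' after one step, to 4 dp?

q' = (0.8088, 0.2090, -0.4923, -0.2445)

q⊗(0,ω) = (1.4025626, -1.0194438, 0.9379081, 0.9186287)
q + ½dt·q⊗(0,ω), renormalized = (0.8088, 0.2090, -0.4923, -0.2445)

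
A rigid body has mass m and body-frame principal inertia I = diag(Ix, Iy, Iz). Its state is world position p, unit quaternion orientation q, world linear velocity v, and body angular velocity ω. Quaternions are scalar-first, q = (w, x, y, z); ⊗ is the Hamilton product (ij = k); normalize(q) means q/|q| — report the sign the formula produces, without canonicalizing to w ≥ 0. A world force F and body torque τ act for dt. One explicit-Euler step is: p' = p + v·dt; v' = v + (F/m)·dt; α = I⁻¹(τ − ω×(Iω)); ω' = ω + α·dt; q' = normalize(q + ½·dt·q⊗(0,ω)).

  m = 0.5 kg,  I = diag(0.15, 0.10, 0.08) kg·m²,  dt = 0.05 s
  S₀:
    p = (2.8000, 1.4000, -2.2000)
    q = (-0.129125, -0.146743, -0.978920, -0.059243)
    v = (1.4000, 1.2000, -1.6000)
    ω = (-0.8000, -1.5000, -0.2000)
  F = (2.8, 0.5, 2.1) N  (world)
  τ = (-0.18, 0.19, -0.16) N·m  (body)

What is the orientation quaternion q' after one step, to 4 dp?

q' = (-0.1689, -0.1414, -0.9727, -0.0726)

q⊗(0,ω) = (-1.5976230, 0.2102195, 0.2117333, -0.5371965)
q + ½dt·q⊗(0,ω), renormalized = (-0.1689, -0.1414, -0.9727, -0.0726)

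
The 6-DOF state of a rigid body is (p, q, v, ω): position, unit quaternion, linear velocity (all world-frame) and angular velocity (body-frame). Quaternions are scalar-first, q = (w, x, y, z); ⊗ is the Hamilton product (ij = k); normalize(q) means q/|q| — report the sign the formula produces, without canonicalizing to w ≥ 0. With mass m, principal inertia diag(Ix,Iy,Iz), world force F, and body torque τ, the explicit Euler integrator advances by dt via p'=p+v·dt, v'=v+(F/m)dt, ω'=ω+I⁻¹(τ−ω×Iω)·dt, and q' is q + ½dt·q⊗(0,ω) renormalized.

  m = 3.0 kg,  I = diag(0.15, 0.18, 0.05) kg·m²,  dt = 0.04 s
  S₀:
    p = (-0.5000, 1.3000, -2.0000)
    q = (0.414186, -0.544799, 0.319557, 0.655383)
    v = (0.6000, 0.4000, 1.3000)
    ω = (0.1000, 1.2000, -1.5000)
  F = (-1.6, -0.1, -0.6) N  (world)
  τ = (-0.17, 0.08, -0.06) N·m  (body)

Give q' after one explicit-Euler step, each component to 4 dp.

q' = (0.4270, -0.5689, 0.3142, 0.6288)

2q̇ = q⊗(0,ω) = (0.6540860, -1.2243765, -0.2546370, -1.3069935)
updated quaternion q' = (0.4270, -0.5689, 0.3142, 0.6288)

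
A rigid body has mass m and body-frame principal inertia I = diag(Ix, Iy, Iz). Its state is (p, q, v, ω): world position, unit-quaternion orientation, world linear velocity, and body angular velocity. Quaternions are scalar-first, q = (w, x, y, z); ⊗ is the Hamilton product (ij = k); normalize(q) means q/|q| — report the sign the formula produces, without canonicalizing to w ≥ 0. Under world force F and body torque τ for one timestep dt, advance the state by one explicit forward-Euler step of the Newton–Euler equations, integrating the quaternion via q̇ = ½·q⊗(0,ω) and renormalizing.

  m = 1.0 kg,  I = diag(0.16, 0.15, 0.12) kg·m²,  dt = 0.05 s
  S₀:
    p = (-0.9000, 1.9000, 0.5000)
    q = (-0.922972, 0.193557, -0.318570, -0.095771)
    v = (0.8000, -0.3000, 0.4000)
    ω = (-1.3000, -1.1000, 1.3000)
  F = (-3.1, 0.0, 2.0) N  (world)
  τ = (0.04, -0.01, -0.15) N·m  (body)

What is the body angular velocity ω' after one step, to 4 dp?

(τ − ω×Iω)/I = (-0.0181, 0.3840, -1.1308)
ω' = ω + α·dt = (-1.3009, -1.0808, 1.2435)

ω' = (-1.3009, -1.0808, 1.2435)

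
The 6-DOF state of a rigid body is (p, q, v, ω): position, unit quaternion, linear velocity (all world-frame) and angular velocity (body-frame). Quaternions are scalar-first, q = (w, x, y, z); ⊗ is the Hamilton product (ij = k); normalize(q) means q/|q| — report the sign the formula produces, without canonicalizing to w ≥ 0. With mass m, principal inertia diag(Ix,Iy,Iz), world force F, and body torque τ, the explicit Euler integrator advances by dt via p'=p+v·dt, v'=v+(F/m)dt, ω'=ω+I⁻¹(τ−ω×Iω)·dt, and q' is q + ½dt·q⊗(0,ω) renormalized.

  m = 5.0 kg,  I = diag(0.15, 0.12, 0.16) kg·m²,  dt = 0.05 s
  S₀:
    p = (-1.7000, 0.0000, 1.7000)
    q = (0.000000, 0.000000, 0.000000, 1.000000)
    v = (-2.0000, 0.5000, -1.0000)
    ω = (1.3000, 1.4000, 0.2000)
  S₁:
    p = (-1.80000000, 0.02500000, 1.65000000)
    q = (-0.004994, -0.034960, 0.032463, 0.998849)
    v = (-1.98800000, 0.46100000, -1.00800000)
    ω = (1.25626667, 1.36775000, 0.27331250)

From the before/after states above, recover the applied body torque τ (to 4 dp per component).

τ = (-0.1200, -0.0800, 0.1800)

ω₁ − ω₀ = (-0.04373333, -0.03225000, 0.07331250)
ω₀×(Iω₀) = (0.0112, -0.0026, -0.0546)
τ = I·(Δω/dt) + ω₀×(Iω₀) = (-0.1200, -0.0800, 0.1800)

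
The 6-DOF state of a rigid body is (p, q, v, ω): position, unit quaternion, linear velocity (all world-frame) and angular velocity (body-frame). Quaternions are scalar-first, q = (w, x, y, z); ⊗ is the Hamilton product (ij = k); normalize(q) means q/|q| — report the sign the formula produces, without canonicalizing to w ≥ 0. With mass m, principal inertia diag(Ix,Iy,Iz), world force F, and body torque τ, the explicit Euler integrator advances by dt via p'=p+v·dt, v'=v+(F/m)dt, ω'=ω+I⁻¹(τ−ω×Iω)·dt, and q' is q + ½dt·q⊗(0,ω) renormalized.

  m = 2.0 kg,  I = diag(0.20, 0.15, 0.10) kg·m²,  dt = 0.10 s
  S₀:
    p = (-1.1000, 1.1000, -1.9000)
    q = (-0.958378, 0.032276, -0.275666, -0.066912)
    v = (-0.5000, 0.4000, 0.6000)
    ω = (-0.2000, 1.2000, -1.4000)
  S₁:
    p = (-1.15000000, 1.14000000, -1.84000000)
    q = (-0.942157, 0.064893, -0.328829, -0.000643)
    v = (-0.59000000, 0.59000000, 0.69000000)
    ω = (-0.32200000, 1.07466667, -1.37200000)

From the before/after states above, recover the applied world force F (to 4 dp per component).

F = (-1.8000, 3.8000, 1.8000)

Δv = v₁−v₀ = (-0.09000000, 0.19000000, 0.09000000)
F = m·Δv/dt = (-1.8000, 3.8000, 1.8000)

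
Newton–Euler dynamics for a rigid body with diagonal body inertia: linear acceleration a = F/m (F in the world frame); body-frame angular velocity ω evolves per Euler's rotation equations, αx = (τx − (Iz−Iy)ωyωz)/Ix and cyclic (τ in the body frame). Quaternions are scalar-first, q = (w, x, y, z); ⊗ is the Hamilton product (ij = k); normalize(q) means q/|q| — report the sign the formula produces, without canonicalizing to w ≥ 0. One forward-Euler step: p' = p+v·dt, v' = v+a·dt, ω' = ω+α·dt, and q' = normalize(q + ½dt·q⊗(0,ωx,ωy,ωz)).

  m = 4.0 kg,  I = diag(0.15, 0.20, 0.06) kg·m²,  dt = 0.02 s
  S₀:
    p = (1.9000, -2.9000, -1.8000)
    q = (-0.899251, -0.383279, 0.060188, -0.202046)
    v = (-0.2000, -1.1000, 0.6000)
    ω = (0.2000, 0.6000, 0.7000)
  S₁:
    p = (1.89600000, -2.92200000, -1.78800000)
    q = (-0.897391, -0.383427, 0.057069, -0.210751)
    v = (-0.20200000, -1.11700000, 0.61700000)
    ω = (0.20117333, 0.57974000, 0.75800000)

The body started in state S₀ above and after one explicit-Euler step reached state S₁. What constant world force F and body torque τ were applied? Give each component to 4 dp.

Δv = v₁−v₀ = (-0.00200000, -0.01700000, 0.01700000)
applied force F = (-0.4000, -3.4000, 3.4000)
Δω = ω₁−ω₀ = (0.00117333, -0.02026000, 0.05800000)
gyro term ω₀×Iω₀ = (-0.0588, 0.0126, 0.0060)
I·α + gyro = (-0.0500, -0.1900, 0.1800)

F = (-0.4000, -3.4000, 3.4000)
τ = (-0.0500, -0.1900, 0.1800)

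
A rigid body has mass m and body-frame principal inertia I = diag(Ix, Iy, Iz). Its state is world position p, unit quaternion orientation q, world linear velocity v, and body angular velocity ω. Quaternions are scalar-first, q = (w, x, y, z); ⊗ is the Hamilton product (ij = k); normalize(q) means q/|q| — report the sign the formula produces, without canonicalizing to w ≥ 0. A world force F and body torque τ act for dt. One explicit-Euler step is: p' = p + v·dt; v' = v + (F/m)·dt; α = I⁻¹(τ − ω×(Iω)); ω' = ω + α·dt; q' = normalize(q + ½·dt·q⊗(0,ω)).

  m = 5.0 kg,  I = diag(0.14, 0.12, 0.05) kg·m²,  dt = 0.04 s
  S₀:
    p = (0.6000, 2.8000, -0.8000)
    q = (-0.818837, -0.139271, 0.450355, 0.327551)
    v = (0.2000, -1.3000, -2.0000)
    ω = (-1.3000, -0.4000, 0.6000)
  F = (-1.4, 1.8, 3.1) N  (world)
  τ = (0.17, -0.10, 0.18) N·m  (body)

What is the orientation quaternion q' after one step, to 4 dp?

Hamilton product q⊗(0,ω) = (-0.1974409, 1.4657215, -0.0147189, 0.1498677)
updated quaternion q' = (-0.8224, -0.1099, 0.4499, 0.3304)

q' = (-0.8224, -0.1099, 0.4499, 0.3304)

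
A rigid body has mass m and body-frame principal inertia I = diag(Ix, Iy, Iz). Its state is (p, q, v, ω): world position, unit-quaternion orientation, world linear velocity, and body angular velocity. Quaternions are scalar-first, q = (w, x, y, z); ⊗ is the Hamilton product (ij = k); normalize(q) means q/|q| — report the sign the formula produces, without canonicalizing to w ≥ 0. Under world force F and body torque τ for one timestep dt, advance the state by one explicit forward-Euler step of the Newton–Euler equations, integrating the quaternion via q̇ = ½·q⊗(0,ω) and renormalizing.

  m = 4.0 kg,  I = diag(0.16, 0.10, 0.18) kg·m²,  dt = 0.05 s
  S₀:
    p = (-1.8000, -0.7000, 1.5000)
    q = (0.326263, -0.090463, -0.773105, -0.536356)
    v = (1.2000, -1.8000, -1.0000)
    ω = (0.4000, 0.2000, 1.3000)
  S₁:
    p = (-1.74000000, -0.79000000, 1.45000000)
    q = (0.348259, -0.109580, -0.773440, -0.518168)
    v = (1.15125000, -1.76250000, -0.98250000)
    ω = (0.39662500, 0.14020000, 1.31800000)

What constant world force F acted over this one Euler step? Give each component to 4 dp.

F = (-3.9000, 3.0000, 1.4000)

Δv = v₁−v₀ = (-0.04875000, 0.03750000, 0.01750000)
F = m·Δv/dt = (-3.9000, 3.0000, 1.4000)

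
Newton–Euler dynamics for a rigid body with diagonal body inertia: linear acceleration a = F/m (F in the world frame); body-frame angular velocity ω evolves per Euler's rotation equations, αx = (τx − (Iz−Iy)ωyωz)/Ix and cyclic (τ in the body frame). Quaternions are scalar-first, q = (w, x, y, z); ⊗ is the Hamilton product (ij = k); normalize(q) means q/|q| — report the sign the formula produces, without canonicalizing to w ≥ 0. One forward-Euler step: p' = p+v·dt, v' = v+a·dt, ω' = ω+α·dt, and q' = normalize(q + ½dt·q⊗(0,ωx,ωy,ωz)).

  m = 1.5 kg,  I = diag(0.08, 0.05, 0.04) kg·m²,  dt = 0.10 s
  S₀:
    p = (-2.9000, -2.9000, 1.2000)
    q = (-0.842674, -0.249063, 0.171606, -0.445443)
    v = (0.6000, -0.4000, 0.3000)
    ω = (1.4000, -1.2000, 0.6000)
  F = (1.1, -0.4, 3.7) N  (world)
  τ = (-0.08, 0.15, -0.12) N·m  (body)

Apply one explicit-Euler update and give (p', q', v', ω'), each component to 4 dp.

p' = (-2.8400, -2.9400, 1.2300)
q' = (-0.7978, -0.3281, 0.1975, -0.4656)
v' = (0.6733, -0.4267, 0.5467)
ω' = (1.2910, -0.9672, 0.1740)

(τ − ω×Iω)/I = (-1.0900, 2.3280, -4.2600)
ω' = ω + α·dt = (1.2910, -0.9672, 0.1740)
Hamilton product q⊗(0,ω) = (0.8218812, -1.6113116, 0.5370264, -0.4469772)
q + ½dt·q⊗(0,ω), renormalized = (-0.7978, -0.3281, 0.1975, -0.4656)
new position p' = (-2.8400, -2.9400, 1.2300)
v' = v + a·dt = (0.6733, -0.4267, 0.5467)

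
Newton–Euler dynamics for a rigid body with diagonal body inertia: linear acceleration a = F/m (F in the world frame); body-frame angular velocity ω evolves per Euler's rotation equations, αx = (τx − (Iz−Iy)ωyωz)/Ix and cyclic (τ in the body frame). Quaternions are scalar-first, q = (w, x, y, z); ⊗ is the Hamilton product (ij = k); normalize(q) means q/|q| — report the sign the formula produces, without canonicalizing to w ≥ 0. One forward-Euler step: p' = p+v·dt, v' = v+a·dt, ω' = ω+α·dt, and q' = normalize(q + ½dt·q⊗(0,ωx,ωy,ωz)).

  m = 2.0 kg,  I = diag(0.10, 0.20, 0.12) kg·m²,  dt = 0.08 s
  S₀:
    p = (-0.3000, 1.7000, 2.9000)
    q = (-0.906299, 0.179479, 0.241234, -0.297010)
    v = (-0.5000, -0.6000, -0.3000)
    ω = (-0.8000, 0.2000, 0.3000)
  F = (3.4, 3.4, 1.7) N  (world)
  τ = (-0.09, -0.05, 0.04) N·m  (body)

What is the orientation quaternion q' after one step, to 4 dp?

q' = (-0.8984, 0.2136, 0.2412, -0.2985)

2q̇ = q⊗(0,ω) = (0.1844394, 0.8568114, 0.0025045, -0.0430067)
q + ½dt·q⊗(0,ω), renormalized = (-0.8984, 0.2136, 0.2412, -0.2985)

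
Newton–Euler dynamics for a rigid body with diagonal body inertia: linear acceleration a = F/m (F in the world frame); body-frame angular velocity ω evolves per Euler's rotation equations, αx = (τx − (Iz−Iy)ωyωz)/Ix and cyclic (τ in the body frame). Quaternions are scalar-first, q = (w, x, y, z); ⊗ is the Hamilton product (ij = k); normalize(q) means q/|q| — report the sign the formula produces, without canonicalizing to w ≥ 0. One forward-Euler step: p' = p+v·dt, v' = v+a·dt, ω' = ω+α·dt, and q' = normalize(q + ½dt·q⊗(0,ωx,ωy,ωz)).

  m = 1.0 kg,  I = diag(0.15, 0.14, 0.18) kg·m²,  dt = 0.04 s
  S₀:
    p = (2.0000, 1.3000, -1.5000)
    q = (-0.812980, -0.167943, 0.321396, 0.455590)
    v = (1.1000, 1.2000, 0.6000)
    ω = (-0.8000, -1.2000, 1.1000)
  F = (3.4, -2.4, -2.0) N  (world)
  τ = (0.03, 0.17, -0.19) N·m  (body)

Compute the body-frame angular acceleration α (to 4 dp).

ω×(Iω) gyroscopic = (-0.0528, 0.0264, -0.0096)
α = I⁻¹(τ − ω×Iω) = (0.5520, 1.0257, -1.0022)

α = (0.5520, 1.0257, -1.0022)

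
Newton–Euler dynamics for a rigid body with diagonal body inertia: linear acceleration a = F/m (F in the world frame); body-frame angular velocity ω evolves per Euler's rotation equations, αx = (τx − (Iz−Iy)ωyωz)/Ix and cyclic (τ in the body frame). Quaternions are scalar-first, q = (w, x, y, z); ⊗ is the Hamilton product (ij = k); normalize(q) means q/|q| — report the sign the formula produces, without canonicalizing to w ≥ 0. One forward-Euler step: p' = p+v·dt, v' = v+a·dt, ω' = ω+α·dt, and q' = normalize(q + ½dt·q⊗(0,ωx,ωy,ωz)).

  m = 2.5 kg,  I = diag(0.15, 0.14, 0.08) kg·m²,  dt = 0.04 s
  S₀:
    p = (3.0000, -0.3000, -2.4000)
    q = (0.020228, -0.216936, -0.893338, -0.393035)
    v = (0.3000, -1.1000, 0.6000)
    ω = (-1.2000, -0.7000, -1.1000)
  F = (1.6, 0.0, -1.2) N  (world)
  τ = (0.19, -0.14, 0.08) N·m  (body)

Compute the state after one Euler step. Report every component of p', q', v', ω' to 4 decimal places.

p' = (3.0120, -0.3440, -2.3760)
q' = (-0.0061, -0.2031, -0.8884, -0.4116)
v' = (0.3256, -1.1000, 0.5808)
ω' = (-1.1370, -0.7664, -1.0558)

a = (0.6400, 0.0000, -0.4800)
p' = p + v·dt = (3.0120, -0.3440, -2.3760)
v + (F/m)dt = (0.3256, -1.1000, 0.5808)
(τ − ω×Iω)/I = (1.5747, -1.6600, 1.1050)
ω' = ω + α·dt = (-1.1370, -0.7664, -1.0558)
q⊗(0,ω) = (-1.3179983, 0.6832737, 0.2188528, -0.9424012)
updated quaternion q' = (-0.0061, -0.2031, -0.8884, -0.4116)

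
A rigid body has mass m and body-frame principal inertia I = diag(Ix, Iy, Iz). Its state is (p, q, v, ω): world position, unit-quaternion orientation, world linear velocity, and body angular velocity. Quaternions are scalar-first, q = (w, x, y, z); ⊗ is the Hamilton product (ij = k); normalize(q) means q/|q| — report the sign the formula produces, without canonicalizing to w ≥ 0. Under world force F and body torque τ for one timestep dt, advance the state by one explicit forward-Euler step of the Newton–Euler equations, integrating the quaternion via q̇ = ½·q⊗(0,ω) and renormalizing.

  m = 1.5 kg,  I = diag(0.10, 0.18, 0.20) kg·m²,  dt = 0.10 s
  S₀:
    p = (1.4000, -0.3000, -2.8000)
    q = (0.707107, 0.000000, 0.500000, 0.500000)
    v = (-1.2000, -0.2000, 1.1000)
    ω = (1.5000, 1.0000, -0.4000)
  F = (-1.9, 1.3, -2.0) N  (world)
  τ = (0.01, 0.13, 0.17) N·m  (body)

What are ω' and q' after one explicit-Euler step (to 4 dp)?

precession coupling ω×(Iω) = (-0.0080, 0.0600, 0.1200)
(τ − ω×Iω)/I = (0.1800, 0.3889, 0.2500)
ω + α·dt = (1.5180, 1.0389, -0.3750)
2q̇ = q⊗(0,ω) = (-0.3000000, 0.3606605, 1.4571070, -1.0328428)
q' = normalize(q + ½dt·q⊗(0,ω)) = (0.6892, 0.0180, 0.5704, 0.4465)

ω' = (1.5180, 1.0389, -0.3750)
q' = (0.6892, 0.0180, 0.5704, 0.4465)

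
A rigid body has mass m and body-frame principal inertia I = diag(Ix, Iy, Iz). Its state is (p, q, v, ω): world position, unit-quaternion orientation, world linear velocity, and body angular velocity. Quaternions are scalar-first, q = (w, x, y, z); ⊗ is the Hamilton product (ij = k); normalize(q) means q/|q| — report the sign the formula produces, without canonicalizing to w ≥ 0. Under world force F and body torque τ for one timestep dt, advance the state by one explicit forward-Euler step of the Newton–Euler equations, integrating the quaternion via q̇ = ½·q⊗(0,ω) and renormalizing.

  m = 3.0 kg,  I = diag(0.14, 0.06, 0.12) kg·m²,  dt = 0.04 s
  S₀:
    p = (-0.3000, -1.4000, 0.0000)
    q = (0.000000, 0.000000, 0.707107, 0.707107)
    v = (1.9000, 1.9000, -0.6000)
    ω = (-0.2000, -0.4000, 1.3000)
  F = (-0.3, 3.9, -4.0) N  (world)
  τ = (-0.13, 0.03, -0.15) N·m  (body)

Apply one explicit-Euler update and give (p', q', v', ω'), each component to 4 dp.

ω×(Iω) gyroscopic = (-0.0312, -0.0052, -0.0064)
angular accel α = (-0.7057, 0.5867, -1.1967)
ω + α·dt = (-0.2282, -0.3765, 1.2521)
q⊗(0,ω) = (-0.6363963, 1.2020819, -0.1414214, 0.1414214)
q + ½dt·q⊗(0,ω), renormalized = (-0.0127, 0.0240, 0.7040, 0.7097)
p + v·dt = (-0.2240, -1.3240, -0.0240)
new velocity v' = (1.8960, 1.9520, -0.6533)

p' = (-0.2240, -1.3240, -0.0240)
q' = (-0.0127, 0.0240, 0.7040, 0.7097)
v' = (1.8960, 1.9520, -0.6533)
ω' = (-0.2282, -0.3765, 1.2521)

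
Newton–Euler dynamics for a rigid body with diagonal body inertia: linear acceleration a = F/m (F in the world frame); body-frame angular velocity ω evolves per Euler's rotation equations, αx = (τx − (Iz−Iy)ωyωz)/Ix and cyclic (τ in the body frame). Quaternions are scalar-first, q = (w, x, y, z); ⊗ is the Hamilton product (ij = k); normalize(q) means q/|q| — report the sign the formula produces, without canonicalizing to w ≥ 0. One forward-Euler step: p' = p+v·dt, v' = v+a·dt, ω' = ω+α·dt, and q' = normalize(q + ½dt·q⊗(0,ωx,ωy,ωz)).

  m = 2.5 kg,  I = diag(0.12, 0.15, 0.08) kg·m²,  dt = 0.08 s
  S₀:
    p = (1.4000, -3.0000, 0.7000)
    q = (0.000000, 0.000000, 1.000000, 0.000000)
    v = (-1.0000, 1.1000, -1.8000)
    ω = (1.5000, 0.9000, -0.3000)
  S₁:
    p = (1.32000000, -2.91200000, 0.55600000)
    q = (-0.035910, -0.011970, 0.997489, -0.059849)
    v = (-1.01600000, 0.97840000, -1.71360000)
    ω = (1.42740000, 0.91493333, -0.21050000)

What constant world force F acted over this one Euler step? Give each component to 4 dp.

velocity change Δv = (-0.01600000, -0.12160000, 0.08640000)
F = m·Δv/dt = (-0.5000, -3.8000, 2.7000)

F = (-0.5000, -3.8000, 2.7000)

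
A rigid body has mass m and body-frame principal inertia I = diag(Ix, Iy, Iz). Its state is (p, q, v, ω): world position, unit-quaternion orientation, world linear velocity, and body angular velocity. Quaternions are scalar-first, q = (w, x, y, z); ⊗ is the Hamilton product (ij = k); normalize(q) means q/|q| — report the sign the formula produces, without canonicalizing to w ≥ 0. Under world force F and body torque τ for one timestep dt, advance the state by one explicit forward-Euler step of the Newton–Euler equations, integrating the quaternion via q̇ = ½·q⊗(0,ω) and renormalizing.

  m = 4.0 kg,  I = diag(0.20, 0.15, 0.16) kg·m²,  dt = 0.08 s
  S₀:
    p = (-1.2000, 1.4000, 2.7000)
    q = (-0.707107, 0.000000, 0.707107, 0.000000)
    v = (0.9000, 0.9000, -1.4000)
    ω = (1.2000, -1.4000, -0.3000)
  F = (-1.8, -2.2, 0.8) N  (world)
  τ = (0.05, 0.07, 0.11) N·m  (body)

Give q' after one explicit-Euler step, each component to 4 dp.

q⊗(0,ω) = (0.9899498, -1.0606605, 0.9899498, -0.6363963)
q' = normalize(q + ½dt·q⊗(0,ω)) = (-0.6657, -0.0423, 0.7446, -0.0254)

q' = (-0.6657, -0.0423, 0.7446, -0.0254)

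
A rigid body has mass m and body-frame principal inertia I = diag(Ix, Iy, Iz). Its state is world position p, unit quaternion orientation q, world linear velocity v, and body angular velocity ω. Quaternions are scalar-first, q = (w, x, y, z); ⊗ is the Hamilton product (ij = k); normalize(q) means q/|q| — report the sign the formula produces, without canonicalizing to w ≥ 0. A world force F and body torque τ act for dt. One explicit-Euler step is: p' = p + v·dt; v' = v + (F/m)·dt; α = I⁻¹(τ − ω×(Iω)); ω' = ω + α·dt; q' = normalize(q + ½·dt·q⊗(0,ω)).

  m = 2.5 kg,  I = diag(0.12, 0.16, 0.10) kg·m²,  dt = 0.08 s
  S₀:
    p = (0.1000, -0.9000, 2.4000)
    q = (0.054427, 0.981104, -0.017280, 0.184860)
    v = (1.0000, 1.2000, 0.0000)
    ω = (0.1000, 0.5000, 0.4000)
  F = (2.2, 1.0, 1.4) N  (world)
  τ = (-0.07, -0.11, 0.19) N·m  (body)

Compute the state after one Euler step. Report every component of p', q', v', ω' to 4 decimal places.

p' = p + v·dt = (0.1800, -0.8040, 2.4000)
v' = v + a·dt = (1.0704, 1.2320, 0.0448)
ω×(Iω) gyroscopic = (-0.0120, 0.0008, 0.0020)
angular accel α = (-0.4833, -0.6925, 1.8800)
ω + α·dt = (0.0613, 0.4446, 0.5504)
2q̇ = q⊗(0,ω) = (-0.1634144, -0.0938993, -0.3467421, 0.5140508)
updated quaternion q' = (0.0479, 0.9770, -0.0311, 0.2054)

p' = (0.1800, -0.8040, 2.4000)
q' = (0.0479, 0.9770, -0.0311, 0.2054)
v' = (1.0704, 1.2320, 0.0448)
ω' = (0.0613, 0.4446, 0.5504)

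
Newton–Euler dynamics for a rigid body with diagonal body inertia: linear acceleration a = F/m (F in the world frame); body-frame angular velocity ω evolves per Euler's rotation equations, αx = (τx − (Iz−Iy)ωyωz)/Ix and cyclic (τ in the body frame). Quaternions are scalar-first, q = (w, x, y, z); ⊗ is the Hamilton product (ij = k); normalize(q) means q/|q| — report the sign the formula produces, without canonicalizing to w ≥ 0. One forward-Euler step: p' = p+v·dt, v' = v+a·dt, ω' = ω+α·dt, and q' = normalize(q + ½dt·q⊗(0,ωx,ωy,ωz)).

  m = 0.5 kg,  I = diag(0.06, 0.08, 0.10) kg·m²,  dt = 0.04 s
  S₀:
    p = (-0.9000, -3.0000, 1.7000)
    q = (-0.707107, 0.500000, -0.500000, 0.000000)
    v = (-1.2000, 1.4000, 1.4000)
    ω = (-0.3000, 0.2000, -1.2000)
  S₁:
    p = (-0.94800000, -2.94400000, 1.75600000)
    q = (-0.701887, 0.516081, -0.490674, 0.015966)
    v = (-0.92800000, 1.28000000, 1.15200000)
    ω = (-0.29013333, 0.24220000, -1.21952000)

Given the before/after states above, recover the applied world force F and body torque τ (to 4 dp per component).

Δv = v₁−v₀ = (0.27200000, -0.12000000, -0.24800000)
applied force F = (3.4000, -1.5000, -3.1000)
rate change Δω = (0.00986667, 0.04220000, -0.01952000)
ω₀×(Iω₀) = (-0.0048, -0.0144, -0.0012)
applied torque τ = (0.0100, 0.0700, -0.0500)

F = (3.4000, -1.5000, -3.1000)
τ = (0.0100, 0.0700, -0.0500)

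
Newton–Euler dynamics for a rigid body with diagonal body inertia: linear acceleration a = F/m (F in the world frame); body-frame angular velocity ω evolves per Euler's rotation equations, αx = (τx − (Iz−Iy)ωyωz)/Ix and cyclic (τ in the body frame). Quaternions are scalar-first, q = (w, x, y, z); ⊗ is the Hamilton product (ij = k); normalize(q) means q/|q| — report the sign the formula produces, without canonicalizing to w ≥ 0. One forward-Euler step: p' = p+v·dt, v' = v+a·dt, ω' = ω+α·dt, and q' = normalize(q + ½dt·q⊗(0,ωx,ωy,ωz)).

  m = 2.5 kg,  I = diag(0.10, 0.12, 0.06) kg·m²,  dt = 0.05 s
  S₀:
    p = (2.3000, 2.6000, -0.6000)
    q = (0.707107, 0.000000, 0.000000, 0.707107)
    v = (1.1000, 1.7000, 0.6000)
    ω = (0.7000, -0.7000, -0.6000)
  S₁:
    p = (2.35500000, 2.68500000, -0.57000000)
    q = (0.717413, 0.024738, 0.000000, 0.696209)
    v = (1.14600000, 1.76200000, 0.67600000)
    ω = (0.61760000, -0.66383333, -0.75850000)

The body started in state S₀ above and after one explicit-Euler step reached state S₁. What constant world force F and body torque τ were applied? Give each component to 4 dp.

F = (2.3000, 3.1000, 3.8000)
τ = (-0.1900, 0.0700, -0.2000)

rate change Δω = (-0.08240000, 0.03616667, -0.15850000)
gyro term ω₀×Iω₀ = (-0.0252, -0.0168, -0.0098)
I·α + gyro = (-0.1900, 0.0700, -0.2000)
v₁ − v₀ = (0.04600000, 0.06200000, 0.07600000)
applied force F = (2.3000, 3.1000, 3.8000)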